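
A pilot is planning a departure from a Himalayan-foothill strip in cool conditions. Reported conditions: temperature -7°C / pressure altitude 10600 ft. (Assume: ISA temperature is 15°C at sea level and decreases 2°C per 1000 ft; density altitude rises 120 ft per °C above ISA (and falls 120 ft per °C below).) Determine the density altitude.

10504 ft

ISA temperature at 10600 ft = 15 − 2 × (10600/1000) = -6.2°C.
ISA deviation = -7 − (-6.2) = -0.8°C.
Density altitude = 10600 + 120 × (-0.8) = 10600 + (-96) = 10504 ft.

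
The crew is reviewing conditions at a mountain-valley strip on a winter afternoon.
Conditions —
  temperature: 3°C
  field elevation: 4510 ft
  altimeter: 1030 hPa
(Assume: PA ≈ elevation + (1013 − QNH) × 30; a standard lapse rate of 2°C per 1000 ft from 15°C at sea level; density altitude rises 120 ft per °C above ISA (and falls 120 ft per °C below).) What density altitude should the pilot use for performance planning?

3520 ft

Pressure altitude = 4510 + (1013 − 1030) × 30 = 4510 + (-510) = 4000 ft.
ISA temperature at 4000 ft = 15 − 2 × (4000/1000) = 7°C.
ISA deviation = 3 − 7 = -4°C.
Density altitude = 4000 + 120 × (-4) = 3520 ft.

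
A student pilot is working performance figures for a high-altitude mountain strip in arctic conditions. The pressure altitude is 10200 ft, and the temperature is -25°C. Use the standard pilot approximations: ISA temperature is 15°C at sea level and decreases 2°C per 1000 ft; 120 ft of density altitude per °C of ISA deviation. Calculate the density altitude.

7848 ft

ISA temperature at 10200 ft = 15 − 2 × (10200/1000) = -5.4°C.
ISA deviation = -25 − (-5.4) = -19.6°C.
Density altitude = 10200 + 120 × (-19.6) = 10200 + (-2352) = 7848 ft.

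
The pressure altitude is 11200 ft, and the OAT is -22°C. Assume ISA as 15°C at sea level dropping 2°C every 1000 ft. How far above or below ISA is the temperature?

ISA temperature at 11200 ft = 15 − 2 × (11200/1000) = -7.4°C.
Deviation = OAT − ISA = -22 − (-7.4) = -14.6°C.

ISA-14.6°C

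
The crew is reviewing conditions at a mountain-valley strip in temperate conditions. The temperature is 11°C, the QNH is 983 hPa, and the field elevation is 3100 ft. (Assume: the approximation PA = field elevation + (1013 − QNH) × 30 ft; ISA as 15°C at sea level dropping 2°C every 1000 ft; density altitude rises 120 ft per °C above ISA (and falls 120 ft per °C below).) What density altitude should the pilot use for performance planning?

4480 ft

Pressure altitude = 3100 + (1013 − 983) × 30 = 3100 + (+900) = 4000 ft.
ISA temperature at 4000 ft = 15 − 2 × (4000/1000) = 7°C.
ISA deviation = 11 − 7 = +4°C.
Density altitude = 4000 + 120 × (4) = 4480 ft.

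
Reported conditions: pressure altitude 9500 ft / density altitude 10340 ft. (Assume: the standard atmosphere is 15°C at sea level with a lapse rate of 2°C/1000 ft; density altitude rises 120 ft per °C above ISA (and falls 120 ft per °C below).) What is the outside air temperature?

Density altitude − pressure altitude = 10340 − 9500 = +840 ft.
At 120 ft/°C that is an ISA deviation of 840/120 = +7°C.
ISA temperature at 9500 ft = 15 − 2 × (9500/1000) = -4°C.
OAT = ISA + deviation = -4 + (+7) = 3°C.

3°C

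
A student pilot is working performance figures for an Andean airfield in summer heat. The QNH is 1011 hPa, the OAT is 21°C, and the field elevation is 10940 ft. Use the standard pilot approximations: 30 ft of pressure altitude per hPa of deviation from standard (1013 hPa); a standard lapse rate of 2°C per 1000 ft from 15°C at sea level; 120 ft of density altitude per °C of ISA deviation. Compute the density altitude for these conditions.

14360 ft

Pressure altitude = 10940 + (1013 − 1011) × 30 = 10940 + (+60) = 11000 ft.
ISA temperature at 11000 ft = 15 − 2 × (11000/1000) = -7°C.
ISA deviation = 21 − (-7) = +28°C.
Density altitude = 11000 + 120 × (28) = 14360 ft.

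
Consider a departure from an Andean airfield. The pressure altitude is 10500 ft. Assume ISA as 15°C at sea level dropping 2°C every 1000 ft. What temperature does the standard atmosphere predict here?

-6°C

ISA temperature = 15 − 2 × (10500/1000) = 15 − 21 = -6°C.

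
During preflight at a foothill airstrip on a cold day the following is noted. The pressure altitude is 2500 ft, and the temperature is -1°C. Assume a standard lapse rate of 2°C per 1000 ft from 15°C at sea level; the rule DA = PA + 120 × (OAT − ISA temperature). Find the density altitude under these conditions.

1180 ft

ISA temperature at 2500 ft = 15 − 2 × (2500/1000) = 10°C.
ISA deviation = -1 − 10 = -11°C.
Density altitude = 2500 + 120 × (-11) = 2500 + (-1320) = 1180 ft.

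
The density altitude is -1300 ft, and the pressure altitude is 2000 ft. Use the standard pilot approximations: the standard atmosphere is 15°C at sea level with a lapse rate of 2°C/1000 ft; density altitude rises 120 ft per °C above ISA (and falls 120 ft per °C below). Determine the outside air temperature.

-16.5°C

Density altitude − pressure altitude = -1300 − 2000 = -3300 ft.
At 120 ft/°C that is an ISA deviation of -3300/120 = -27.5°C.
ISA temperature at 2000 ft = 15 − 2 × (2000/1000) = 11°C.
OAT = ISA + deviation = 11 + (-27.5) = -16.5°C.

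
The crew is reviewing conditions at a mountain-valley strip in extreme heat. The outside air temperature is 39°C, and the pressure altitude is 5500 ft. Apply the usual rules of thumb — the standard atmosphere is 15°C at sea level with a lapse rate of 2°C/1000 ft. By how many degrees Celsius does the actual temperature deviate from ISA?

ISA temperature at 5500 ft = 15 − 2 × (5500/1000) = 4°C.
Deviation = OAT − ISA = 39 − 4 = +35°C.

ISA+35°C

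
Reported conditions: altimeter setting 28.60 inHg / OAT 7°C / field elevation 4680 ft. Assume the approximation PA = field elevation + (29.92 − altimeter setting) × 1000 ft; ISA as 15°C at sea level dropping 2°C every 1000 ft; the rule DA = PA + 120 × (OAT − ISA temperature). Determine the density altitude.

Pressure altitude = 4680 + (29.92 − 28.60) × 1000 = 4680 + (+1320) = 6000 ft.
ISA temperature at 6000 ft = 15 − 2 × (6000/1000) = 3°C.
ISA deviation = 7 − 3 = +4°C.
Density altitude = 6000 + 120 × (4) = 6480 ft.

6480 ft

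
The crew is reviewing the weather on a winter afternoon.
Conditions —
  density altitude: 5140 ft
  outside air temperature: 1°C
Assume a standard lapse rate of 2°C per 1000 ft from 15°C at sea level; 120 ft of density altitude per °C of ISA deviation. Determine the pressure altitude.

5500 ft

DA = PA + 120 × (OAT − (15 − 2·PA/1000)) = PA + 120·OAT − 1800 + 0.24·PA = 1.24·PA + 120·OAT − 1800.
So 1.24·PA = 5140 − 120 × 1 + 1800 = 6820.
PA = 6820 / 1.24 = 5500 ft.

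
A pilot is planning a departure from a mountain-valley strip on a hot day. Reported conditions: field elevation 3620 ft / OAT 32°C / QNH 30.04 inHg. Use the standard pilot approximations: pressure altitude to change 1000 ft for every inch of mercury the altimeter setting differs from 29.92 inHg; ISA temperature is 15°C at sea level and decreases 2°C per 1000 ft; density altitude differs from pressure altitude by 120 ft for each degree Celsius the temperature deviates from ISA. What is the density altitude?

Pressure altitude = 3620 + (29.92 − 30.04) × 1000 = 3620 + (-120) = 3500 ft.
ISA temperature at 3500 ft = 15 − 2 × (3500/1000) = 8°C.
ISA deviation = 32 − 8 = +24°C.
Density altitude = 3500 + 120 × (24) = 6380 ft.

6380 ft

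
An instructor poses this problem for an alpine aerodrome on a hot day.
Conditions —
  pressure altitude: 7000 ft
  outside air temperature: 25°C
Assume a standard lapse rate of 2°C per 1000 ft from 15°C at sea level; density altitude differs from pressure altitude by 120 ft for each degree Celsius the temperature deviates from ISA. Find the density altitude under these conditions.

ISA temperature at 7000 ft = 15 − 2 × (7000/1000) = 1°C.
ISA deviation = 25 − 1 = +24°C.
Density altitude = 7000 + 120 × (24) = 7000 + (+2880) = 9880 ft.

9880 ft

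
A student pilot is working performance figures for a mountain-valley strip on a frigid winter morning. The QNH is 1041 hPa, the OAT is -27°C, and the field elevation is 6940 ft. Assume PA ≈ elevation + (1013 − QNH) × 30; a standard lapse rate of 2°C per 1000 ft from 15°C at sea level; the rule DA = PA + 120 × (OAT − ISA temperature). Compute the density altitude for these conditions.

2524 ft

Pressure altitude = 6940 + (1013 − 1041) × 30 = 6940 + (-840) = 6100 ft.
ISA temperature at 6100 ft = 15 − 2 × (6100/1000) = 2.8°C.
ISA deviation = -27 − 2.8 = -29.8°C.
Density altitude = 6100 + 120 × (-29.8) = 2524 ft.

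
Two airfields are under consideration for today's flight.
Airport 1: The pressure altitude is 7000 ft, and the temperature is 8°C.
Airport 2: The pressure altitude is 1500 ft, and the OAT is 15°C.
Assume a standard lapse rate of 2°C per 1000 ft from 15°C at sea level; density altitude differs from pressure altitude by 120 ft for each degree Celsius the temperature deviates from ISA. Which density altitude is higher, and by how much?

Airport 1: ISA temp = 1°C, deviation +7°C, DA = 7000 + 120 × 7 = 7840 ft.
Airport 2: ISA temp = 12°C, deviation +3°C, DA = 1500 + 120 × 3 = 1860 ft.
Airport 1 is higher by 7840 − 1860 = 5980 ft.

Airport 1 by 5980 ft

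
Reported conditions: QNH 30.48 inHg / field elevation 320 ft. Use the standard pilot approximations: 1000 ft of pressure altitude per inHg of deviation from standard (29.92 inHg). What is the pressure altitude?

-240 ft

Pressure correction = (29.92 − 30.48) × 1000 = -560 ft.
Pressure altitude = 320 + (-560) = -240 ft.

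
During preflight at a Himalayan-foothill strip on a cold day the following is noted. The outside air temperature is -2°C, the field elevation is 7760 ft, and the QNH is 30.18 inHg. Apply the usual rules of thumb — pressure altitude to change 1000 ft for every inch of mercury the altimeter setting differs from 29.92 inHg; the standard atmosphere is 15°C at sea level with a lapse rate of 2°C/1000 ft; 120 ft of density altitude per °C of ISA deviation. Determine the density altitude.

7260 ft

Pressure altitude = 7760 + (29.92 − 30.18) × 1000 = 7760 + (-260) = 7500 ft.
ISA temperature at 7500 ft = 15 − 2 × (7500/1000) = 0°C.
ISA deviation = -2 − 0 = -2°C.
Density altitude = 7500 + 120 × (-2) = 7260 ft.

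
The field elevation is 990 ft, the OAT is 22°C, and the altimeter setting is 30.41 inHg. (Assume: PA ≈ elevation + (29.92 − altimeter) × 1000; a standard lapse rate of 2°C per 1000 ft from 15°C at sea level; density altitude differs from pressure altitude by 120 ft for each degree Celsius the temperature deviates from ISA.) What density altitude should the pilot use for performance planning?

1460 ft

Pressure altitude = 990 + (29.92 − 30.41) × 1000 = 990 + (-490) = 500 ft.
ISA temperature at 500 ft = 15 − 2 × (500/1000) = 14°C.
ISA deviation = 22 − 14 = +8°C.
Density altitude = 500 + 120 × (8) = 1460 ft.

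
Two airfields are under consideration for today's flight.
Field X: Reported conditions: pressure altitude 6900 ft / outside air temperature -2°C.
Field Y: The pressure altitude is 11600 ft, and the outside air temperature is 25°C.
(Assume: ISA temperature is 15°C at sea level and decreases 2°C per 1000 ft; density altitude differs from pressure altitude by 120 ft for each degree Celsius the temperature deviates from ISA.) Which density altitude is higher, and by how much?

Field Y by 9068 ft

Field X: ISA temp = 1.2°C, deviation -3.2°C, DA = 6900 + 120 × (-3.2) = 6516 ft.
Field Y: ISA temp = -8.2°C, deviation +33.2°C, DA = 11600 + 120 × 33.2 = 15584 ft.
Field Y is higher by 15584 − 6516 = 9068 ft.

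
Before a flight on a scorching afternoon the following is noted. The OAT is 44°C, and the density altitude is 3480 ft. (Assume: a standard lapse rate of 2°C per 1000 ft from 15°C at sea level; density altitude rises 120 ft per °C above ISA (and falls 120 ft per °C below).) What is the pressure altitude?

DA = PA + 120 × (OAT − (15 − 2·PA/1000)) = PA + 120·OAT − 1800 + 0.24·PA = 1.24·PA + 120·OAT − 1800.
So 1.24·PA = 3480 − 120 × 44 + 1800 = 0.
PA = 0 / 1.24 = 0 ft.

0 ft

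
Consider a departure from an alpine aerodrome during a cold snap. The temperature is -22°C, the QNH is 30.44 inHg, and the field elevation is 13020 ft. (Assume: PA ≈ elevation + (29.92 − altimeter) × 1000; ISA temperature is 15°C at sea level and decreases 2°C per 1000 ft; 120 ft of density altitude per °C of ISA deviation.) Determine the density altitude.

11060 ft

Pressure altitude = 13020 + (29.92 − 30.44) × 1000 = 13020 + (-520) = 12500 ft.
ISA temperature at 12500 ft = 15 − 2 × (12500/1000) = -10°C.
ISA deviation = -22 − (-10) = -12°C.
Density altitude = 12500 + 120 × (-12) = 11060 ft.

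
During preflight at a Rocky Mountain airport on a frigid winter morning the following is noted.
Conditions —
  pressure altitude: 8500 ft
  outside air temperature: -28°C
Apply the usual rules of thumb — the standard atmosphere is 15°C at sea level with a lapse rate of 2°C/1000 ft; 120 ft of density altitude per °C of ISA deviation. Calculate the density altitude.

5380 ft

ISA temperature at 8500 ft = 15 − 2 × (8500/1000) = -2°C.
ISA deviation = -28 − (-2) = -26°C.
Density altitude = 8500 + 120 × (-26) = 8500 + (-3120) = 5380 ft.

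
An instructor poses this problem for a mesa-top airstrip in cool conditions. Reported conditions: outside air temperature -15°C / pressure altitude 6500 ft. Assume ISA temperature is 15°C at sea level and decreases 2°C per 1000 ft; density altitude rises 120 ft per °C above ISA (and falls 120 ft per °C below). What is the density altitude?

4460 ft

ISA temperature at 6500 ft = 15 − 2 × (6500/1000) = 2°C.
ISA deviation = -15 − 2 = -17°C.
Density altitude = 6500 + 120 × (-17) = 6500 + (-2040) = 4460 ft.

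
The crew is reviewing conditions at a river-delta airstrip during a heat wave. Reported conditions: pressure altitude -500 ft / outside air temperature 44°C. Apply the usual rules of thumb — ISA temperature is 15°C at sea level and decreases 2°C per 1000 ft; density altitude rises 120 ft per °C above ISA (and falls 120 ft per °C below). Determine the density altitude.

2860 ft

ISA temperature at -500 ft = 15 − 2 × (-500/1000) = 16°C.
ISA deviation = 44 − 16 = +28°C.
Density altitude = -500 + 120 × (28) = -500 + (+3360) = 2860 ft.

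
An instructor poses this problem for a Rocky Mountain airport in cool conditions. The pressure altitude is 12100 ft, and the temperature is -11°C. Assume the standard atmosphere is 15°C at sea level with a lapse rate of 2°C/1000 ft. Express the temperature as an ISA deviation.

ISA-1.8°C

ISA temperature at 12100 ft = 15 − 2 × (12100/1000) = -9.2°C.
Deviation = OAT − ISA = -11 − (-9.2) = -1.8°C.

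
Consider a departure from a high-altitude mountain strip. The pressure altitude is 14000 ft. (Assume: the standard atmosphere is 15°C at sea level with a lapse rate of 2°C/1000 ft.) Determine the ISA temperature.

-13°C

ISA temperature = 15 − 2 × (14000/1000) = 15 − 28 = -13°C.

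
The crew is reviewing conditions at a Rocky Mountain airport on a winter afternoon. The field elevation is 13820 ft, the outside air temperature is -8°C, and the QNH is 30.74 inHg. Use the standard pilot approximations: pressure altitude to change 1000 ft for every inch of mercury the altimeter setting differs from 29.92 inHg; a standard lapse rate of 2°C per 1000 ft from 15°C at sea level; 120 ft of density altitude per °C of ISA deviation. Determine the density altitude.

13360 ft

Pressure altitude = 13820 + (29.92 − 30.74) × 1000 = 13820 + (-820) = 13000 ft.
ISA temperature at 13000 ft = 15 − 2 × (13000/1000) = -11°C.
ISA deviation = -8 − (-11) = +3°C.
Density altitude = 13000 + 120 × (3) = 13360 ft.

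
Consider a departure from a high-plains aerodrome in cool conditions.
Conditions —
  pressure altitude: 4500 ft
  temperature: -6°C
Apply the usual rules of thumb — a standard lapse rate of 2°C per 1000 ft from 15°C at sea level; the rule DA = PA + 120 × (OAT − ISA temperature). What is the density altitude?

3060 ft

ISA temperature at 4500 ft = 15 − 2 × (4500/1000) = 6°C.
ISA deviation = -6 − 6 = -12°C.
Density altitude = 4500 + 120 × (-12) = 4500 + (-1440) = 3060 ft.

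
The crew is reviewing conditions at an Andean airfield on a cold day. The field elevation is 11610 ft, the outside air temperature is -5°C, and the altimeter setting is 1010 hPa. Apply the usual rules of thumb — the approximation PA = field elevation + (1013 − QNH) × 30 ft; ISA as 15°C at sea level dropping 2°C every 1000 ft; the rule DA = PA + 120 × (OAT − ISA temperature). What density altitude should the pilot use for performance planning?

Pressure altitude = 11610 + (1013 − 1010) × 30 = 11610 + (+90) = 11700 ft.
ISA temperature at 11700 ft = 15 − 2 × (11700/1000) = -8.4°C.
ISA deviation = -5 − (-8.4) = +3.4°C.
Density altitude = 11700 + 120 × (3.4) = 12108 ft.

12108 ft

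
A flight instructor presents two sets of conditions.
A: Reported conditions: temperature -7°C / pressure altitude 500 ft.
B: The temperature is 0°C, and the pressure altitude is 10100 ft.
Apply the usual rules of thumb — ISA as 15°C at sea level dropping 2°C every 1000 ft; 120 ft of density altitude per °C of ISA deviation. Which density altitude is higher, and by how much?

B by 12744 ft

A: ISA temp = 14°C, deviation -21°C, DA = 500 + 120 × (-21) = -2020 ft.
B: ISA temp = -5.2°C, deviation +5.2°C, DA = 10100 + 120 × 5.2 = 10724 ft.
B is higher by 10724 − (-2020) = 12744 ft.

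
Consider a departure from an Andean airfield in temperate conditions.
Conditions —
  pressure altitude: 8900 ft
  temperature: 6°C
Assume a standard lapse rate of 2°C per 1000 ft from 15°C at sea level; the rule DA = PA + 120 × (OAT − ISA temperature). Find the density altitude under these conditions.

ISA temperature at 8900 ft = 15 − 2 × (8900/1000) = -2.8°C.
ISA deviation = 6 − (-2.8) = +8.8°C.
Density altitude = 8900 + 120 × (8.8) = 8900 + (+1056) = 9956 ft.

9956 ft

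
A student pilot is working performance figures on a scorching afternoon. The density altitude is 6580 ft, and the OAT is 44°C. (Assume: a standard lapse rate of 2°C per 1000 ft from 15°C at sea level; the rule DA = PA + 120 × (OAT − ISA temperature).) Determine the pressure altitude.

2500 ft

DA = PA + 120 × (OAT − (15 − 2·PA/1000)) = PA + 120·OAT − 1800 + 0.24·PA = 1.24·PA + 120·OAT − 1800.
So 1.24·PA = 6580 − 120 × 44 + 1800 = 3100.
PA = 3100 / 1.24 = 2500 ft.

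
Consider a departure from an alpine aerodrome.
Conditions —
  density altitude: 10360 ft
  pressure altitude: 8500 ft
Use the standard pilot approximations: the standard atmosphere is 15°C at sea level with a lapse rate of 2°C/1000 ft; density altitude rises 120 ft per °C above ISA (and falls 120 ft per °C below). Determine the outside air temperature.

Density altitude − pressure altitude = 10360 − 8500 = +1860 ft.
At 120 ft/°C that is an ISA deviation of 1860/120 = +15.5°C.
ISA temperature at 8500 ft = 15 − 2 × (8500/1000) = -2°C.
OAT = ISA + deviation = -2 + (+15.5) = 13.5°C.

13.5°C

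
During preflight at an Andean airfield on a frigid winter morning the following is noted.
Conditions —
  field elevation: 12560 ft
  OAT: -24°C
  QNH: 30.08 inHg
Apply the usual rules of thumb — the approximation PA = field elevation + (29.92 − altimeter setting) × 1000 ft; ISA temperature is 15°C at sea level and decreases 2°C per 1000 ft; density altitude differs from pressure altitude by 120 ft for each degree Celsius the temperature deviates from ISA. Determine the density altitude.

10696 ft

Pressure altitude = 12560 + (29.92 − 30.08) × 1000 = 12560 + (-160) = 12400 ft.
ISA temperature at 12400 ft = 15 − 2 × (12400/1000) = -9.8°C.
ISA deviation = -24 − (-9.8) = -14.2°C.
Density altitude = 12400 + 120 × (-14.2) = 10696 ft.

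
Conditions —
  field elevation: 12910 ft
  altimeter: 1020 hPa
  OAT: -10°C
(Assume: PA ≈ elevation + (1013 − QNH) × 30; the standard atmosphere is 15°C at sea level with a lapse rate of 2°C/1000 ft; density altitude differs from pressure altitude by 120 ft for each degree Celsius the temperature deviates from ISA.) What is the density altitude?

Pressure altitude = 12910 + (1013 − 1020) × 30 = 12910 + (-210) = 12700 ft.
ISA temperature at 12700 ft = 15 − 2 × (12700/1000) = -10.4°C.
ISA deviation = -10 − (-10.4) = +0.4°C.
Density altitude = 12700 + 120 × (0.4) = 12748 ft.

12748 ft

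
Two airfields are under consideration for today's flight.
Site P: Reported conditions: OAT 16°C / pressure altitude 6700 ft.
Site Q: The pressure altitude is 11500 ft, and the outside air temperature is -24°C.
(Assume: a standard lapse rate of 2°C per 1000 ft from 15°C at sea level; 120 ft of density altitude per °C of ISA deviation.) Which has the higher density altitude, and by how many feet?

Site Q by 1152 ft

Site P: ISA temp = 1.6°C, deviation +14.4°C, DA = 6700 + 120 × 14.4 = 8428 ft.
Site Q: ISA temp = -8°C, deviation -16°C, DA = 11500 + 120 × (-16) = 9580 ft.
Site Q is higher by 9580 − 8428 = 1152 ft.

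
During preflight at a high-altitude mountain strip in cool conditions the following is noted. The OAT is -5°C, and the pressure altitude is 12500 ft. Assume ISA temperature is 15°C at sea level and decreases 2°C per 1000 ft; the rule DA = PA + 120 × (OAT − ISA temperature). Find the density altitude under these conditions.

13100 ft

ISA temperature at 12500 ft = 15 − 2 × (12500/1000) = -10°C.
ISA deviation = -5 − (-10) = +5°C.
Density altitude = 12500 + 120 × (5) = 12500 + (+600) = 13100 ft.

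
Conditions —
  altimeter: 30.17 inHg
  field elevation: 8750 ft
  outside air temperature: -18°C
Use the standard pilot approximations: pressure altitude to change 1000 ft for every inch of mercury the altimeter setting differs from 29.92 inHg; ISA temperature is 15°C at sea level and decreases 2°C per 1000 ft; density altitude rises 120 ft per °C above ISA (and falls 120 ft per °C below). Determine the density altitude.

6580 ft

Pressure altitude = 8750 + (29.92 − 30.17) × 1000 = 8750 + (-250) = 8500 ft.
ISA temperature at 8500 ft = 15 − 2 × (8500/1000) = -2°C.
ISA deviation = -18 − (-2) = -16°C.
Density altitude = 8500 + 120 × (-16) = 6580 ft.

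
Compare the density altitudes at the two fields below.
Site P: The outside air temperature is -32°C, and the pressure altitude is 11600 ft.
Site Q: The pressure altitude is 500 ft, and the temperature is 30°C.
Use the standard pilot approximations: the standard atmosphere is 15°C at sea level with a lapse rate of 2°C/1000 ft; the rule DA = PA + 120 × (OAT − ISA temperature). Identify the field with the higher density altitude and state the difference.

Site P: ISA temp = -8.2°C, deviation -23.8°C, DA = 11600 + 120 × (-23.8) = 8744 ft.
Site Q: ISA temp = 14°C, deviation +16°C, DA = 500 + 120 × 16 = 2420 ft.
Site P is higher by 8744 − 2420 = 6324 ft.

Site P by 6324 ft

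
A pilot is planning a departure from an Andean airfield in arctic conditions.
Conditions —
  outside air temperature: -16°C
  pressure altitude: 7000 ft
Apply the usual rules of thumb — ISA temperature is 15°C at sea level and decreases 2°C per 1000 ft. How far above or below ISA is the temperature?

ISA temperature at 7000 ft = 15 − 2 × (7000/1000) = 1°C.
Deviation = OAT − ISA = -16 − 1 = -17°C.

ISA-17°C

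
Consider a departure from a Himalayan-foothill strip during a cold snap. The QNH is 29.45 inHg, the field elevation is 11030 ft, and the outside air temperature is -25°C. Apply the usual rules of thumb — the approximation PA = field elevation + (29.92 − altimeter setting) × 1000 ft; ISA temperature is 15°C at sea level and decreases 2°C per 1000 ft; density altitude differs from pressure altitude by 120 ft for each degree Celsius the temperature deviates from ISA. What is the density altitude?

9460 ft

Pressure altitude = 11030 + (29.92 − 29.45) × 1000 = 11030 + (+470) = 11500 ft.
ISA temperature at 11500 ft = 15 − 2 × (11500/1000) = -8°C.
ISA deviation = -25 − (-8) = -17°C.
Density altitude = 11500 + 120 × (-17) = 9460 ft.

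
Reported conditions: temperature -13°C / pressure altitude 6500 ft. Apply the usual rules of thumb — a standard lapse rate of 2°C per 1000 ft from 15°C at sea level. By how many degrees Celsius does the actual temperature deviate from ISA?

ISA temperature at 6500 ft = 15 − 2 × (6500/1000) = 2°C.
Deviation = OAT − ISA = -13 − 2 = -15°C.

ISA-15°C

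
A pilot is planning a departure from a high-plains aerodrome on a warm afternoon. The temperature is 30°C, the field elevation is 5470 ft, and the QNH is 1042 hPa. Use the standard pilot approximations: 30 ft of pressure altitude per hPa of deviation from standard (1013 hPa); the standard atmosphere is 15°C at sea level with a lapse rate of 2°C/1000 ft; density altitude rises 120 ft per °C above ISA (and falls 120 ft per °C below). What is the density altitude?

7504 ft

Pressure altitude = 5470 + (1013 − 1042) × 30 = 5470 + (-870) = 4600 ft.
ISA temperature at 4600 ft = 15 − 2 × (4600/1000) = 5.8°C.
ISA deviation = 30 − 5.8 = +24.2°C.
Density altitude = 4600 + 120 × (24.2) = 7504 ft.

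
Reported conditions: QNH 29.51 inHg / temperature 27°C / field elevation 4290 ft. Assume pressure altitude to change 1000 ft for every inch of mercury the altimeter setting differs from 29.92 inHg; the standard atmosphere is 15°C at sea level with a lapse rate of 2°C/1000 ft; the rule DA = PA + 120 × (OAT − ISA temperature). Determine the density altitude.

7268 ft

Pressure altitude = 4290 + (29.92 − 29.51) × 1000 = 4290 + (+410) = 4700 ft.
ISA temperature at 4700 ft = 15 − 2 × (4700/1000) = 5.6°C.
ISA deviation = 27 − 5.6 = +21.4°C.
Density altitude = 4700 + 120 × (21.4) = 7268 ft.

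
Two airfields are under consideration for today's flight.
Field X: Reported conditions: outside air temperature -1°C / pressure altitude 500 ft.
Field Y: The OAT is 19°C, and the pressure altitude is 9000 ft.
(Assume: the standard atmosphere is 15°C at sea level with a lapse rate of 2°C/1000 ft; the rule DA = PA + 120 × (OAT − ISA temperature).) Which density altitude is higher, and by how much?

Field X: ISA temp = 14°C, deviation -15°C, DA = 500 + 120 × (-15) = -1300 ft.
Field Y: ISA temp = -3°C, deviation +22°C, DA = 9000 + 120 × 22 = 11640 ft.
Field Y is higher by 11640 − (-1300) = 12940 ft.

Field Y by 12940 ft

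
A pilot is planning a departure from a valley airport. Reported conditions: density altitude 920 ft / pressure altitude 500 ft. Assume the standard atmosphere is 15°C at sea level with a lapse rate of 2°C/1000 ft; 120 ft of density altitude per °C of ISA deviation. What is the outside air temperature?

Density altitude − pressure altitude = 920 − 500 = +420 ft.
At 120 ft/°C that is an ISA deviation of 420/120 = +3.5°C.
ISA temperature at 500 ft = 15 − 2 × (500/1000) = 14°C.
OAT = ISA + deviation = 14 + (+3.5) = 17.5°C.

17.5°C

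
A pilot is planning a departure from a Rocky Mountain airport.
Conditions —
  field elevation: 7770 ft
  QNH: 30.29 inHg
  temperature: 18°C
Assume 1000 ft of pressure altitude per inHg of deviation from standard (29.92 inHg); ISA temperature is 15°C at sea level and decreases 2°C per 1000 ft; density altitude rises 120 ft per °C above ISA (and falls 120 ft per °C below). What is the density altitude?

9536 ft

Pressure altitude = 7770 + (29.92 − 30.29) × 1000 = 7770 + (-370) = 7400 ft.
ISA temperature at 7400 ft = 15 − 2 × (7400/1000) = 0.2°C.
ISA deviation = 18 − 0.2 = +17.8°C.
Density altitude = 7400 + 120 × (17.8) = 9536 ft.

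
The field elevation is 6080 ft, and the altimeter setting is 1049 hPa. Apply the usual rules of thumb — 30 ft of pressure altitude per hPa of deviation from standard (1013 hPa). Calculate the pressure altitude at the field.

Pressure correction = (1013 − 1049) × 30 = -1080 ft.
Pressure altitude = 6080 + (-1080) = 5000 ft.

5000 ft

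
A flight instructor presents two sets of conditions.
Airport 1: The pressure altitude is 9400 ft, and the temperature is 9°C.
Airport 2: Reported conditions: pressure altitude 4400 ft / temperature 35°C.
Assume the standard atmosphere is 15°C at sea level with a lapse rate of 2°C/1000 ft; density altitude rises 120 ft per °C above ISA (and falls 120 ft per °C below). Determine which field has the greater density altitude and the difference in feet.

Airport 1: ISA temp = -3.8°C, deviation +12.8°C, DA = 9400 + 120 × 12.8 = 10936 ft.
Airport 2: ISA temp = 6.2°C, deviation +28.8°C, DA = 4400 + 120 × 28.8 = 7856 ft.
Airport 1 is higher by 10936 − 7856 = 3080 ft.

Airport 1 by 3080 ft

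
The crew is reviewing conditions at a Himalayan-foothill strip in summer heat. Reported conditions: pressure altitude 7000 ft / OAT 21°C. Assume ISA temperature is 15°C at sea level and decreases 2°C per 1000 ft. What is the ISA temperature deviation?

ISA+20°C

ISA temperature at 7000 ft = 15 − 2 × (7000/1000) = 1°C.
Deviation = OAT − ISA = 21 − 1 = +20°C.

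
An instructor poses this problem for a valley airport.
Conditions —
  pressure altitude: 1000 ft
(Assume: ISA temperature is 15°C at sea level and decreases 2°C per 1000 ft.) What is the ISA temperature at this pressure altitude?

ISA temperature = 15 − 2 × (1000/1000) = 15 − 2 = 13°C.

13°C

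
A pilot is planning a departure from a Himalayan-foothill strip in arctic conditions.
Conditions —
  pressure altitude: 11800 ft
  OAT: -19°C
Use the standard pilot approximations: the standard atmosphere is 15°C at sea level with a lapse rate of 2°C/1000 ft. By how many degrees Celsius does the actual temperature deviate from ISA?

ISA-10.4°C

ISA temperature at 11800 ft = 15 − 2 × (11800/1000) = -8.6°C.
Deviation = OAT − ISA = -19 − (-8.6) = -10.4°C.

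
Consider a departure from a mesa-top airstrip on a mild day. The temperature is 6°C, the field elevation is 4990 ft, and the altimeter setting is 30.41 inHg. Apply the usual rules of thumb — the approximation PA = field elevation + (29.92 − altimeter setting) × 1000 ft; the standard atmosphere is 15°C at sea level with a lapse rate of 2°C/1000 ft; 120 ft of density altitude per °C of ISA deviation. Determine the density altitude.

Pressure altitude = 4990 + (29.92 − 30.41) × 1000 = 4990 + (-490) = 4500 ft.
ISA temperature at 4500 ft = 15 − 2 × (4500/1000) = 6°C.
ISA deviation = 6 − 6 = 0°C.
Density altitude = 4500 + 120 × (0) = 4500 ft.

4500 ft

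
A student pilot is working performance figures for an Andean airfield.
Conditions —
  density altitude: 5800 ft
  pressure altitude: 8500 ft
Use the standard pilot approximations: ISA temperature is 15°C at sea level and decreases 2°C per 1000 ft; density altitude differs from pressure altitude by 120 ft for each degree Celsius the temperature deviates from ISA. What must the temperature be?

Density altitude − pressure altitude = 5800 − 8500 = -2700 ft.
At 120 ft/°C that is an ISA deviation of -2700/120 = -22.5°C.
ISA temperature at 8500 ft = 15 − 2 × (8500/1000) = -2°C.
OAT = ISA + deviation = -2 + (-22.5) = -24.5°C.

-24.5°C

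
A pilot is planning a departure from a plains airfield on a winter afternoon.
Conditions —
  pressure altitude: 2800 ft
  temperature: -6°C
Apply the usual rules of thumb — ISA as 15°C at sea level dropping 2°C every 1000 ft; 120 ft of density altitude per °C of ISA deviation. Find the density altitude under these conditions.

ISA temperature at 2800 ft = 15 − 2 × (2800/1000) = 9.4°C.
ISA deviation = -6 − 9.4 = -15.4°C.
Density altitude = 2800 + 120 × (-15.4) = 2800 + (-1848) = 952 ft.

952 ft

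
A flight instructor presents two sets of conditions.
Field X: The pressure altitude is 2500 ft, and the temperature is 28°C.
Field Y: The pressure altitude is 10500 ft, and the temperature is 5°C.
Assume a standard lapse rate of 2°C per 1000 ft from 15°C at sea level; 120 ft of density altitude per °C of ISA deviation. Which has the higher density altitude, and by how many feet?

Field X: ISA temp = 10°C, deviation +18°C, DA = 2500 + 120 × 18 = 4660 ft.
Field Y: ISA temp = -6°C, deviation +11°C, DA = 10500 + 120 × 11 = 11820 ft.
Field Y is higher by 11820 − 4660 = 7160 ft.

Field Y by 7160 ft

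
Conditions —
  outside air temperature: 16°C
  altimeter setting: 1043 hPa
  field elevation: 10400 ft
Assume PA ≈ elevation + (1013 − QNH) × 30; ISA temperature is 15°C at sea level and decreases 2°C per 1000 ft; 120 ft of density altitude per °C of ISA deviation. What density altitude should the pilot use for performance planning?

Pressure altitude = 10400 + (1013 − 1043) × 30 = 10400 + (-900) = 9500 ft.
ISA temperature at 9500 ft = 15 − 2 × (9500/1000) = -4°C.
ISA deviation = 16 − (-4) = +20°C.
Density altitude = 9500 + 120 × (20) = 11900 ft.

11900 ft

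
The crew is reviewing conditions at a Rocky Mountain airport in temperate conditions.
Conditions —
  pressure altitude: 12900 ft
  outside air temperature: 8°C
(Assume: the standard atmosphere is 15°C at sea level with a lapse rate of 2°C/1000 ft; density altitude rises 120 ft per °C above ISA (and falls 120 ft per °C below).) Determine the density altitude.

15156 ft

ISA temperature at 12900 ft = 15 − 2 × (12900/1000) = -10.8°C.
ISA deviation = 8 − (-10.8) = +18.8°C.
Density altitude = 12900 + 120 × (18.8) = 12900 + (+2256) = 15156 ft.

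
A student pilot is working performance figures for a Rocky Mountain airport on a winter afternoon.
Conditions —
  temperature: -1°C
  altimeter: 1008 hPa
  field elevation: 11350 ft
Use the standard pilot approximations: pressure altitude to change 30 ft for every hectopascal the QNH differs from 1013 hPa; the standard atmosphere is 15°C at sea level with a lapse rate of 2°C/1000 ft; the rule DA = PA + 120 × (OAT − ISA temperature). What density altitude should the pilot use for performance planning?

12340 ft

Pressure altitude = 11350 + (1013 − 1008) × 30 = 11350 + (+150) = 11500 ft.
ISA temperature at 11500 ft = 15 − 2 × (11500/1000) = -8°C.
ISA deviation = -1 − (-8) = +7°C.
Density altitude = 11500 + 120 × (7) = 12340 ft.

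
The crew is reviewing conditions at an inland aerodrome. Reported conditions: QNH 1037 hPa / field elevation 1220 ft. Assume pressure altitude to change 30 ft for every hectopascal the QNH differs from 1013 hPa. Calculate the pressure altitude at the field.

Pressure correction = (1013 − 1037) × 30 = -720 ft.
Pressure altitude = 1220 + (-720) = 500 ft.

500 ft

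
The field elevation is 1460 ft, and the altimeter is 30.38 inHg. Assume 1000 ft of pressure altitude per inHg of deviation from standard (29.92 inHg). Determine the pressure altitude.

Pressure correction = (29.92 − 30.38) × 1000 = -460 ft.
Pressure altitude = 1460 + (-460) = 1000 ft.

1000 ft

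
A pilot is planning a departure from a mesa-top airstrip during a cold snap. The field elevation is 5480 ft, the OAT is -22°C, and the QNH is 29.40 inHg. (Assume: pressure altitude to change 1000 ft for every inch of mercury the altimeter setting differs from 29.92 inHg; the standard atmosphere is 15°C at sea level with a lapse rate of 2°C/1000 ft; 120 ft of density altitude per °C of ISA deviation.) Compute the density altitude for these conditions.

3000 ft

Pressure altitude = 5480 + (29.92 − 29.40) × 1000 = 5480 + (+520) = 6000 ft.
ISA temperature at 6000 ft = 15 − 2 × (6000/1000) = 3°C.
ISA deviation = -22 − 3 = -25°C.
Density altitude = 6000 + 120 × (-25) = 3000 ft.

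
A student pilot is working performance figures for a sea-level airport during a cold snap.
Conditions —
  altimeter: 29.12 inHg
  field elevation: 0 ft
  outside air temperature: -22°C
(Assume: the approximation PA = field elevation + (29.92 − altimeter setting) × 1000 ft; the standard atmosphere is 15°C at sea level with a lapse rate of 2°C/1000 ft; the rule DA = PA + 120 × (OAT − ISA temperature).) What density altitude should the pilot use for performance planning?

-3448 ft

Pressure altitude = 0 + (29.92 − 29.12) × 1000 = 0 + (+800) = 800 ft.
ISA temperature at 800 ft = 15 − 2 × (800/1000) = 13.4°C.
ISA deviation = -22 − 13.4 = -35.4°C.
Density altitude = 800 + 120 × (-35.4) = -3448 ft.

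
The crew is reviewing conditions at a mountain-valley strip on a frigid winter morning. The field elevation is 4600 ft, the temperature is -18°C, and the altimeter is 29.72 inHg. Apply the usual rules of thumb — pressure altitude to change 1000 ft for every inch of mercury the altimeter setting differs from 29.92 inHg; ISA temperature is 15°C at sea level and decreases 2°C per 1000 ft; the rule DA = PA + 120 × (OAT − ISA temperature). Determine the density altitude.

Pressure altitude = 4600 + (29.92 − 29.72) × 1000 = 4600 + (+200) = 4800 ft.
ISA temperature at 4800 ft = 15 − 2 × (4800/1000) = 5.4°C.
ISA deviation = -18 − 5.4 = -23.4°C.
Density altitude = 4800 + 120 × (-23.4) = 1992 ft.

1992 ft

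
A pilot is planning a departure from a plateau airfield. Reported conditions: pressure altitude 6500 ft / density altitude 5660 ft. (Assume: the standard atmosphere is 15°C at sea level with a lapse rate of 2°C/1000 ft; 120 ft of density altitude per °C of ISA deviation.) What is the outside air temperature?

-5°C

Density altitude − pressure altitude = 5660 − 6500 = -840 ft.
At 120 ft/°C that is an ISA deviation of -840/120 = -7°C.
ISA temperature at 6500 ft = 15 − 2 × (6500/1000) = 2°C.
OAT = ISA + deviation = 2 + (-7) = -5°C.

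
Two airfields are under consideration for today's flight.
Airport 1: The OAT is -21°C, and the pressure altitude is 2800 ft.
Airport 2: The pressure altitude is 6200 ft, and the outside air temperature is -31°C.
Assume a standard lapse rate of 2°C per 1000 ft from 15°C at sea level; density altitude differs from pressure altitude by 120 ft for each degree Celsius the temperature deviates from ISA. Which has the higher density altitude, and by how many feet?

Airport 1: ISA temp = 9.4°C, deviation -30.4°C, DA = 2800 + 120 × (-30.4) = -848 ft.
Airport 2: ISA temp = 2.6°C, deviation -33.6°C, DA = 6200 + 120 × (-33.6) = 2168 ft.
Airport 2 is higher by 2168 − (-848) = 3016 ft.

Airport 2 by 3016 ft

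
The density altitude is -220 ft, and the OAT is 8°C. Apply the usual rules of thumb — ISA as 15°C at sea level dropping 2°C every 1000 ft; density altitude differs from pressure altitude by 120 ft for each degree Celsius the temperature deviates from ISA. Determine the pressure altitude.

DA = PA + 120 × (OAT − (15 − 2·PA/1000)) = PA + 120·OAT − 1800 + 0.24·PA = 1.24·PA + 120·OAT − 1800.
So 1.24·PA = -220 − 120 × 8 + 1800 = 620.
PA = 620 / 1.24 = 500 ft.

500 ft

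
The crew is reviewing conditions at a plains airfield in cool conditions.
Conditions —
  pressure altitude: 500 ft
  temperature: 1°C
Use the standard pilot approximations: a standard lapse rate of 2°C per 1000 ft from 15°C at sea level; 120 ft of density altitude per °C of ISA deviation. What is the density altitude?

ISA temperature at 500 ft = 15 − 2 × (500/1000) = 14°C.
ISA deviation = 1 − 14 = -13°C.
Density altitude = 500 + 120 × (-13) = 500 + (-1560) = -1060 ft.

-1060 ft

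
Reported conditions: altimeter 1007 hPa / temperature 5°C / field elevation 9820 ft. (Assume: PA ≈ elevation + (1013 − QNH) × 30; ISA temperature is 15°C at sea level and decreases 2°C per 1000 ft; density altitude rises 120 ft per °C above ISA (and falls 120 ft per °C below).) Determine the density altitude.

11200 ft

Pressure altitude = 9820 + (1013 − 1007) × 30 = 9820 + (+180) = 10000 ft.
ISA temperature at 10000 ft = 15 − 2 × (10000/1000) = -5°C.
ISA deviation = 5 − (-5) = +10°C.
Density altitude = 10000 + 120 × (10) = 11200 ft.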